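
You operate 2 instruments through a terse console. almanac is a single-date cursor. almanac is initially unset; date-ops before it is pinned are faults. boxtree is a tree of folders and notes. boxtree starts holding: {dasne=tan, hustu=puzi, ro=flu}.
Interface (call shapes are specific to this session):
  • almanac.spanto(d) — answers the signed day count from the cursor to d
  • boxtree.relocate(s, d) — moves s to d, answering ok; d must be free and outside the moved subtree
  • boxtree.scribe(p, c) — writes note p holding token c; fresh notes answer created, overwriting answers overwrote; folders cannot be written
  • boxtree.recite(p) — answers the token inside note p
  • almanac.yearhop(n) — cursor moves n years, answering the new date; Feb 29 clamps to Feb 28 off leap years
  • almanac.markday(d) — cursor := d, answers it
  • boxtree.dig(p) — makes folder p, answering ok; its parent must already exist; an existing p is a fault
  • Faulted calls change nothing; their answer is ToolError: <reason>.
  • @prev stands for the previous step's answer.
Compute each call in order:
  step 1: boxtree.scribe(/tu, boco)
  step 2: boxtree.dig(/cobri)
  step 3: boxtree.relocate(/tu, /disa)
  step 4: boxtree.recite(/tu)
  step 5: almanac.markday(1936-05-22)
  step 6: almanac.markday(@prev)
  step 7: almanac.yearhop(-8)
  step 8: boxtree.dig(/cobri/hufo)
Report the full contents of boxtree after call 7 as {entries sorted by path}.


Answer: {cobri/, dasne=tan, disa=boco, hustu=puzi, ro=flu}

Derivation:
CALL boxtree.scribe[p: /tu; c: boco]
RET  created
CALL boxtree.dig[p: /cobri]
RET  ok
CALL boxtree.relocate[s: /tu; d: /disa]
RET  ok
CALL boxtree.recite[p: /tu]
RET  ToolError: not found
CALL almanac.markday[d: 1936-05-22]
RET  1936-05-22
CALL almanac.markday[d: @prev]
RET  1936-05-22
CALL almanac.yearhop[n: -8]
RET  1928-05-22
CALL boxtree.dig[p: /cobri/hufo]
RET  ok


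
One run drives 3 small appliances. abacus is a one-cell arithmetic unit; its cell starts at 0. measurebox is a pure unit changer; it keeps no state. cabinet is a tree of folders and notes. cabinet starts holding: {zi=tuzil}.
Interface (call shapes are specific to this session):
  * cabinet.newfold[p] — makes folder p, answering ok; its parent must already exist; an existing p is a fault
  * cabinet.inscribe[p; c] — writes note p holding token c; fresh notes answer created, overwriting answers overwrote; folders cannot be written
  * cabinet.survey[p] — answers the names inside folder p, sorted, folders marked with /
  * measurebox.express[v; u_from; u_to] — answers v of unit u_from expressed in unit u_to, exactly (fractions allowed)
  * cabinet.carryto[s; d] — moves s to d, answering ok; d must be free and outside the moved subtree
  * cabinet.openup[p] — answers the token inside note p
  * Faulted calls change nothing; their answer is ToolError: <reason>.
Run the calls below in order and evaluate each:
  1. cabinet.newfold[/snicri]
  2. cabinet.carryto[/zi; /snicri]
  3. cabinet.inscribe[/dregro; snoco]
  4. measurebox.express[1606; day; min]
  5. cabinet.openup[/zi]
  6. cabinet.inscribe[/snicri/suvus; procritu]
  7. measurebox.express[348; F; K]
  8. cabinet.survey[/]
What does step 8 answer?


// 1. newfold(p=/snicri) ~> ok
// 2. carryto(s=/zi, d=/snicri) ~> ToolError: exists
// 3. inscribe(p=/dregro, c=snoco) ~> created
// 4. express(v=1606, u_from=day, u_to=min) ~> 2312640
// 5. openup(p=/zi) ~> tuzil
// 6. inscribe(p=/snicri/suvus, c=procritu) ~> created
// 7. express(v=348, u_from=F, u_to=K) ~> 80767/180
// 8. survey(p=/) ~> [dregro, snicri/, zi]

Answer: [dregro, snicri/, zi]


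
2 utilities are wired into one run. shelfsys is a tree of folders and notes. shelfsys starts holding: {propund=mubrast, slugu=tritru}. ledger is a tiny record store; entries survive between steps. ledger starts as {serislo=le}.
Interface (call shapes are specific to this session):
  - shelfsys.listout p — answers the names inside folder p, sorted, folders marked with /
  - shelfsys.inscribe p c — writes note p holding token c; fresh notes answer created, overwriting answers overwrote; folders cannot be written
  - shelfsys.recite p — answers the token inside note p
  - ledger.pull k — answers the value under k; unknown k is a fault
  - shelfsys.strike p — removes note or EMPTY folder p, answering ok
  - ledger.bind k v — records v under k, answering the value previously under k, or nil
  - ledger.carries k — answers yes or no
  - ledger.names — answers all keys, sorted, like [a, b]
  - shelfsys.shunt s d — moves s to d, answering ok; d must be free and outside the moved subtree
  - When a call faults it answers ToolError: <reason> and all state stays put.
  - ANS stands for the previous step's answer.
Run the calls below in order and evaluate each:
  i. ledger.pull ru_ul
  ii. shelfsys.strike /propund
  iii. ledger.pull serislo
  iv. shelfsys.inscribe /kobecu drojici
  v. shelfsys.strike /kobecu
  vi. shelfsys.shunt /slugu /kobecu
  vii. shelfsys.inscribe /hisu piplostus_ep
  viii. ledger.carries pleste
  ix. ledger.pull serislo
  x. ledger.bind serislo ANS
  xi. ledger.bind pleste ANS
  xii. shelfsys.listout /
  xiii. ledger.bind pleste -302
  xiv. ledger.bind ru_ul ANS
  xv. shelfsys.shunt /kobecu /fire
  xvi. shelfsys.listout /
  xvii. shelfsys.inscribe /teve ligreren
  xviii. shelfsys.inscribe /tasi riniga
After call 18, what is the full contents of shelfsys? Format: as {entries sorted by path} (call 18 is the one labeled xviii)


Answer: {fire=tritru, hisu=piplostus_ep, tasi=riniga, teve=ligreren}

Derivation:
Next I call pull on k='ru_ul', yielding ToolError: no such key ru_ul.
I use strike on p='/propund', giving ok.
Using pull on k='serislo', and get le.
Using inscribe on p='/kobecu', c='drojici', yielding created.
Then strike on p='/kobecu': ok.
Using shunt on s='/slugu', d='/kobecu', and see ok.
Invoking inscribe on p='/hisu', c='piplostus_ep', → created.
Using carries on k='pleste', and observe no.
Then pull on k='serislo', yielding le.
I call bind on k='serislo', v='ANS', and get le.
I call bind on k='pleste', v='ANS', which returns nil.
I call listout on p='/', and see [hisu, kobecu].
I use bind on k='pleste', v='-302', and get le.
I try bind on k='ru_ul', v='ANS': nil.
I use shunt on s='/kobecu', d='/fire', → ok.
I call listout on p='/', and get [fire, hisu].
I invoke inscribe on p='/teve', c='ligreren', which returns created.
Next I call inscribe on p='/tasi', c='riniga', and get created.


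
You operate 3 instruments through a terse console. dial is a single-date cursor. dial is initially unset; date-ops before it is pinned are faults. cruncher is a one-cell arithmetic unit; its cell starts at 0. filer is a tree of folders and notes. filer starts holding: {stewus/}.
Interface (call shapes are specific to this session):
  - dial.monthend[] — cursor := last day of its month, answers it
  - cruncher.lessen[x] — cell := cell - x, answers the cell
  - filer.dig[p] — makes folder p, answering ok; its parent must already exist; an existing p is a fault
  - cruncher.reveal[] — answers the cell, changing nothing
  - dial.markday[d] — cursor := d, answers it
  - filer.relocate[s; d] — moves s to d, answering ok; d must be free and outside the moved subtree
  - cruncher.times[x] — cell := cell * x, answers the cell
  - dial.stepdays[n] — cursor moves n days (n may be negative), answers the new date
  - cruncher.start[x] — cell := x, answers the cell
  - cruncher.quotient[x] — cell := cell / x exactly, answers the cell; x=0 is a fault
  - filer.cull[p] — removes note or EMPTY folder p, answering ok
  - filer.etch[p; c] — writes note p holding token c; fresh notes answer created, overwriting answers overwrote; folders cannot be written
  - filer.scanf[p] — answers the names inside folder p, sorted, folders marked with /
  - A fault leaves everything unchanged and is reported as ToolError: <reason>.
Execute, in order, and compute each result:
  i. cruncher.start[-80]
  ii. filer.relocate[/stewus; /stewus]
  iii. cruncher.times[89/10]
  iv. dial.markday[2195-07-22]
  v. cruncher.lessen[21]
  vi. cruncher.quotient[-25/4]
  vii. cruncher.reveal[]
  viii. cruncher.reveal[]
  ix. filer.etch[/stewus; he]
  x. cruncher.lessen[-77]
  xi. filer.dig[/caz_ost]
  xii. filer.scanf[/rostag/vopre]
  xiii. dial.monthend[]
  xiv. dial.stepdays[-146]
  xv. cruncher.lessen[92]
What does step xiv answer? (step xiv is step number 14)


Answer: 2195-03-07

Derivation:
# 1. start(-80) == -80
# 2. relocate(/stewus, /stewus) == ToolError: exists
# 3. times(89/10) == -712
# 4. markday(2195-07-22) == 2195-07-22
# 5. lessen(21) == -733
# 6. quotient(-25/4) == 2932/25
# 7. reveal() == 2932/25
# 8. reveal() == 2932/25
# 9. etch(/stewus, he) == ToolError: is a directory
# 10. lessen(-77) == 4857/25
# 11. dig(/caz_ost) == ok
# 12. scanf(/rostag/vopre) == ToolError: not found
# 13. monthend() == 2195-07-31
# 14. stepdays(-146) == 2195-03-07
# 15. lessen(92) == 2557/25


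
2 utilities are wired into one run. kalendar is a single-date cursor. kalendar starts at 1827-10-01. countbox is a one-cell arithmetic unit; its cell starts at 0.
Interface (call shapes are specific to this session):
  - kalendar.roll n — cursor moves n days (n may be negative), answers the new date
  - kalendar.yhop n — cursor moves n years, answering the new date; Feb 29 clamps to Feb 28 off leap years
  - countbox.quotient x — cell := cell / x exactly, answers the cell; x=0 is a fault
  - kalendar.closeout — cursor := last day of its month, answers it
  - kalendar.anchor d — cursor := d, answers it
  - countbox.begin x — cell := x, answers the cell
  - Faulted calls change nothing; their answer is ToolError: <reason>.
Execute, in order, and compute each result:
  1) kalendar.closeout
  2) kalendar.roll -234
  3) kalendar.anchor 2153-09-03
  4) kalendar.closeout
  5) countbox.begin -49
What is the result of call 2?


Invoking closeout(), yielding 1827-10-31.
I use roll passing n=-234, and get 1827-03-11.
I try anchor passing d=2153-09-03, and get 2153-09-03.
Using closeout, and observe 2153-09-30.
Calling begin passing x=-49, yielding -49.

Answer: 1827-03-11


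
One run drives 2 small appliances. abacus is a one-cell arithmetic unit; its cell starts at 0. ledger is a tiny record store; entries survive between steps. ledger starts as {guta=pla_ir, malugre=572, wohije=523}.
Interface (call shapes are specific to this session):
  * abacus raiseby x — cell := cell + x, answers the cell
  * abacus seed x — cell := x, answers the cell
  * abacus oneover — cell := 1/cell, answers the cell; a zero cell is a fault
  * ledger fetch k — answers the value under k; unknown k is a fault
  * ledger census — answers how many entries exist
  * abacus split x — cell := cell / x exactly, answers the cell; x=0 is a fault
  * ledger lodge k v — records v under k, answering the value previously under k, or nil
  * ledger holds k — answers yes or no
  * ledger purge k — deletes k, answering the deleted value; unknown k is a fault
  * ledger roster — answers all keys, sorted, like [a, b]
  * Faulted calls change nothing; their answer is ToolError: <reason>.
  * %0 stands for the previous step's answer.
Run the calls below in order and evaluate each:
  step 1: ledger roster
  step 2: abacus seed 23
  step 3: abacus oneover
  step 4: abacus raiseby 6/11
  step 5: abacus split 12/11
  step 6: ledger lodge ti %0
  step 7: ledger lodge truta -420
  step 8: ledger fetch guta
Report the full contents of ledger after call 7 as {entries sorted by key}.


Answer: {guta=pla_ir, malugre=572, ti=149/276, truta=-420, wohije=523}

Derivation:
% 1. ledger roster() => [guta, malugre, wohije]
% 2. abacus seed(x→23) => 23
% 3. abacus oneover() => 1/23
% 4. abacus raiseby(x→6/11) => 149/253
% 5. abacus split(x→12/11) => 149/276
% 6. ledger lodge(k→ti, v→%0) => nil
% 7. ledger lodge(k→truta, v→-420) => nil
% 8. ledger fetch(k→guta) => pla_ir


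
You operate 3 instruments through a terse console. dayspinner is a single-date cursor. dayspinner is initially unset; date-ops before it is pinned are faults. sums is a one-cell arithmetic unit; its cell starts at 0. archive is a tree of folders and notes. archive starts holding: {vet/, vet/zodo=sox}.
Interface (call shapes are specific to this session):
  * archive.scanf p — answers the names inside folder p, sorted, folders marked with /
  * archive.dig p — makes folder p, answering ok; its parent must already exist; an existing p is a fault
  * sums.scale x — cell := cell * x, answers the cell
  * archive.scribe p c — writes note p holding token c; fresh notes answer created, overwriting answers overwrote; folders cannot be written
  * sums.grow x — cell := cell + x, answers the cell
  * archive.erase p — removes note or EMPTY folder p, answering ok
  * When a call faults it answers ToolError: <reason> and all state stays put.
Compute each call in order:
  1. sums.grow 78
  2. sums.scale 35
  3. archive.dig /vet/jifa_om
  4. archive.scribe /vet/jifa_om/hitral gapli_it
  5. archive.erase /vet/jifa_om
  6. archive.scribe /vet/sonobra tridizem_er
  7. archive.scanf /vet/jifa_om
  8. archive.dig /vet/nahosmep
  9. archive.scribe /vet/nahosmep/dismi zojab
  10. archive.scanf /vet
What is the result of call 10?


! grow(x→78) => 78
! scale(x→35) => 2730
! dig(p→/vet/jifa_om) => ok
! scribe(p→/vet/jifa_om/hitral, c→gapli_it) => created
! erase(p→/vet/jifa_om) => ToolError: not empty
! scribe(p→/vet/sonobra, c→tridizem_er) => created
! scanf(p→/vet/jifa_om) => [hitral]
! dig(p→/vet/nahosmep) => ok
! scribe(p→/vet/nahosmep/dismi, c→zojab) => created
! scanf(p→/vet) => [jifa_om/, nahosmep/, sonobra, zodo]

Answer: [jifa_om/, nahosmep/, sonobra, zodo]


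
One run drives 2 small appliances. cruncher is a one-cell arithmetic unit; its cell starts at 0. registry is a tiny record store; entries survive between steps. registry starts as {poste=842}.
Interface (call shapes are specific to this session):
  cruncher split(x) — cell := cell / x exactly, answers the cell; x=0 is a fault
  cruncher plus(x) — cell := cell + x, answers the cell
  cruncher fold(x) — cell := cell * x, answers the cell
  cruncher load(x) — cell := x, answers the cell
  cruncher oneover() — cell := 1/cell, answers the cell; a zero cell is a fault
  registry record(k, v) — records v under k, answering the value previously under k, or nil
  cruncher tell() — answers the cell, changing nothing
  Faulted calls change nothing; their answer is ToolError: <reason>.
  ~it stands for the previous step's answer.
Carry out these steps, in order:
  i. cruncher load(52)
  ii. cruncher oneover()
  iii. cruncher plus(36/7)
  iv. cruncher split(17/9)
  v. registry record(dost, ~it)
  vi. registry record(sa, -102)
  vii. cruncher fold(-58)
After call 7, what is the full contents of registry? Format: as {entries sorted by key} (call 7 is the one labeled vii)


Answer: {dost=16911/6188, poste=842, sa=-102}

Derivation:
-> cruncher load(x='52')
<- 52
-> cruncher oneover()
<- 1/52
-> cruncher plus(x='36/7')
<- 1879/364
-> cruncher split(x='17/9')
<- 16911/6188
-> registry record(k='dost', v='~it')
<- nil
-> registry record(k='sa', v='-102')
<- nil
-> cruncher fold(x='-58')
<- -490419/3094


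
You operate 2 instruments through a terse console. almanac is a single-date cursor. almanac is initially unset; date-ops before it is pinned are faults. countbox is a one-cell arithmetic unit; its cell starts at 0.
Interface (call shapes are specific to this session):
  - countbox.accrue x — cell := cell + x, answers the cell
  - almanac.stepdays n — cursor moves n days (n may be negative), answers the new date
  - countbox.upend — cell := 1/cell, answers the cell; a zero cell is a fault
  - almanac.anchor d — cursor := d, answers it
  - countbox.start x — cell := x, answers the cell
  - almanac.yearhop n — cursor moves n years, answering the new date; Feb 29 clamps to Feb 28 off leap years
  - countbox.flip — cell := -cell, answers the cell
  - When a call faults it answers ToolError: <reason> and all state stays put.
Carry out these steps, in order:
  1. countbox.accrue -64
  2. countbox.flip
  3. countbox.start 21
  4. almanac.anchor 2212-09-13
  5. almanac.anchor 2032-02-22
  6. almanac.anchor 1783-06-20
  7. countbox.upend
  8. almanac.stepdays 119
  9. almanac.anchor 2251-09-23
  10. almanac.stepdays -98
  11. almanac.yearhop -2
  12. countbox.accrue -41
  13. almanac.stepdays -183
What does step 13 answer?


Answer: 2248-12-16

Derivation:
;; countbox.accrue(x: -64) -> -64
;; countbox.flip() -> 64
;; countbox.start(x: 21) -> 21
;; almanac.anchor(d: 2212-09-13) -> 2212-09-13
;; almanac.anchor(d: 2032-02-22) -> 2032-02-22
;; almanac.anchor(d: 1783-06-20) -> 1783-06-20
;; countbox.upend() -> 1/21
;; almanac.stepdays(n: 119) -> 1783-10-17
;; almanac.anchor(d: 2251-09-23) -> 2251-09-23
;; almanac.stepdays(n: -98) -> 2251-06-17
;; almanac.yearhop(n: -2) -> 2249-06-17
;; countbox.accrue(x: -41) -> -860/21
;; almanac.stepdays(n: -183) -> 2248-12-16


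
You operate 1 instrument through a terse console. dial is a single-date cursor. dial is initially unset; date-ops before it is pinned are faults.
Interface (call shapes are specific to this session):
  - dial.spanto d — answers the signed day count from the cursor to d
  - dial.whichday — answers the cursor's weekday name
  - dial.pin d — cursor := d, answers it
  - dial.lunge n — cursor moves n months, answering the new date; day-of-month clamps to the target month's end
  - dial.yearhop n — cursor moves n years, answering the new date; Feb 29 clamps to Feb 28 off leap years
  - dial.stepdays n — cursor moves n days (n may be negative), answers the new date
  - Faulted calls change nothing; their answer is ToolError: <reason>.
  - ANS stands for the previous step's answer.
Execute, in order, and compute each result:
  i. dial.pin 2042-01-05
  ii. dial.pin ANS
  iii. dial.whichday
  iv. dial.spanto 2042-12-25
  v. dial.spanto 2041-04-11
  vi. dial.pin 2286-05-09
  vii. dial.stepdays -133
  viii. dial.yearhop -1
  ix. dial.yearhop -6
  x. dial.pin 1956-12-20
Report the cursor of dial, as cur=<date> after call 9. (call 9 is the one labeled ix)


>> dial.pin(d→2042-01-05)
<< 2042-01-05
>> dial.pin(d→ANS)
<< 2042-01-05
>> dial.whichday()
<< Sunday
>> dial.spanto(d→2042-12-25)
<< 354
>> dial.spanto(d→2041-04-11)
<< -269
>> dial.pin(d→2286-05-09)
<< 2286-05-09
>> dial.stepdays(n→-133)
<< 2285-12-27
>> dial.yearhop(n→-1)
<< 2284-12-27
>> dial.yearhop(n→-6)
<< 2278-12-27
>> dial.pin(d→1956-12-20)
<< 1956-12-20

Answer: cur=2278-12-27


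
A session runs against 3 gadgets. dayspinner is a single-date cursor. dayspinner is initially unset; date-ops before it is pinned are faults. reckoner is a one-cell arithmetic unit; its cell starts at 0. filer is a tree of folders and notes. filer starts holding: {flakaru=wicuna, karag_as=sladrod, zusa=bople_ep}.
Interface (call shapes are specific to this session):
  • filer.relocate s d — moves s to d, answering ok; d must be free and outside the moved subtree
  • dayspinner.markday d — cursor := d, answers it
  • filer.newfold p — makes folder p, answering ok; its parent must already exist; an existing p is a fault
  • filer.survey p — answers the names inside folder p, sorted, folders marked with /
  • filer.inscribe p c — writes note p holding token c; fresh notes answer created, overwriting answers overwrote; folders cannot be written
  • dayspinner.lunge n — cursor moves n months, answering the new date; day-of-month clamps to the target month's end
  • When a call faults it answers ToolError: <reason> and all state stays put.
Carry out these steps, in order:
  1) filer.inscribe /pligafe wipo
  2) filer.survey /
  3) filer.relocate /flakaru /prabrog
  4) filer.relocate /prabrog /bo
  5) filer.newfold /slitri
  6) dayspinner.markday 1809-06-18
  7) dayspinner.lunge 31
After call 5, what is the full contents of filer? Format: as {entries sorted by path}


Answer: {bo=wicuna, karag_as=sladrod, pligafe=wipo, slitri/, zusa=bople_ep}

Derivation:
Step: filer.inscribe[p=/pligafe; c=wipo]
Result: created
Step: filer.survey[p=/]
Result: [flakaru, karag_as, pligafe, zusa]
Step: filer.relocate[s=/flakaru; d=/prabrog]
Result: ok
Step: filer.relocate[s=/prabrog; d=/bo]
Result: ok
Step: filer.newfold[p=/slitri]
Result: ok
Step: dayspinner.markday[d=1809-06-18]
Result: 1809-06-18
Step: dayspinner.lunge[n=31]
Result: 1812-01-18


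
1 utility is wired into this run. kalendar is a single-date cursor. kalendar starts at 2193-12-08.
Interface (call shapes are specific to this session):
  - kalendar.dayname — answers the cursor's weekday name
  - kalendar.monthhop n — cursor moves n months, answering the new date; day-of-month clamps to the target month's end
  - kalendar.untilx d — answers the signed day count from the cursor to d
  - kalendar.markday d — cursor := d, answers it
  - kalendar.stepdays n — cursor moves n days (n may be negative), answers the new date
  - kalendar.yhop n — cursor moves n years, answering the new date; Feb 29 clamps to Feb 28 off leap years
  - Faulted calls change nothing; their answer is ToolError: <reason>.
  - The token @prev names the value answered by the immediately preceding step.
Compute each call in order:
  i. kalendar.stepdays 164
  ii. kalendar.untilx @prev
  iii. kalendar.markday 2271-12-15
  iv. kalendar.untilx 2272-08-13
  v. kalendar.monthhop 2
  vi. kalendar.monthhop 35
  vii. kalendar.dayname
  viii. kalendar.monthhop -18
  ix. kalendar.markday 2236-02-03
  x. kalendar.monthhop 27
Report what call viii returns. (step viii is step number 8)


Now I run kalendar.stepdays with 164, yielding 2194-05-21.
I invoke kalendar.untilx with @prev: 0.
Now I run kalendar.markday with 2271-12-15, → 2271-12-15.
Calling kalendar.untilx with 2272-08-13, which returns 242.
Calling kalendar.monthhop with 2, which returns 2272-02-15.
Invoking kalendar.monthhop with 35, → 2275-01-15.
Using kalendar.dayname, and get Friday.
Calling kalendar.monthhop with -18, giving 2273-07-15.
Calling kalendar.markday with 2236-02-03, which returns 2236-02-03.
Now I run kalendar.monthhop with 27, and see 2238-05-03.

Answer: 2273-07-15


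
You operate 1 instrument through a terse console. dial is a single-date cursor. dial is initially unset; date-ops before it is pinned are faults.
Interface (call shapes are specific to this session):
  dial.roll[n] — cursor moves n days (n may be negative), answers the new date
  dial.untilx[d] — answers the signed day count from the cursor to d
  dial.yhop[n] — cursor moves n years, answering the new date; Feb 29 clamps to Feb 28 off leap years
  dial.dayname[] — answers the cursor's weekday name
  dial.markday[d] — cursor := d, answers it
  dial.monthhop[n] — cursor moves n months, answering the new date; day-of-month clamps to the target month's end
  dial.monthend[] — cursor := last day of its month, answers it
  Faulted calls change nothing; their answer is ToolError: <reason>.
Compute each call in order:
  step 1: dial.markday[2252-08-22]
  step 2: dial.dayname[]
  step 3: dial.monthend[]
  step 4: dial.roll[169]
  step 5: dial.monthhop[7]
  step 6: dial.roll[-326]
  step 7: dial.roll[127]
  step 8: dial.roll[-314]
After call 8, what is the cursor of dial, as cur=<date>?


! dial.markday(d='2252-08-22') : 2252-08-22
! dial.dayname() : Sunday
! dial.monthend() : 2252-08-31
! dial.roll(n='169') : 2253-02-16
! dial.monthhop(n='7') : 2253-09-16
! dial.roll(n='-326') : 2252-10-25
! dial.roll(n='127') : 2253-03-01
! dial.roll(n='-314') : 2252-04-21

Answer: cur=2252-04-21


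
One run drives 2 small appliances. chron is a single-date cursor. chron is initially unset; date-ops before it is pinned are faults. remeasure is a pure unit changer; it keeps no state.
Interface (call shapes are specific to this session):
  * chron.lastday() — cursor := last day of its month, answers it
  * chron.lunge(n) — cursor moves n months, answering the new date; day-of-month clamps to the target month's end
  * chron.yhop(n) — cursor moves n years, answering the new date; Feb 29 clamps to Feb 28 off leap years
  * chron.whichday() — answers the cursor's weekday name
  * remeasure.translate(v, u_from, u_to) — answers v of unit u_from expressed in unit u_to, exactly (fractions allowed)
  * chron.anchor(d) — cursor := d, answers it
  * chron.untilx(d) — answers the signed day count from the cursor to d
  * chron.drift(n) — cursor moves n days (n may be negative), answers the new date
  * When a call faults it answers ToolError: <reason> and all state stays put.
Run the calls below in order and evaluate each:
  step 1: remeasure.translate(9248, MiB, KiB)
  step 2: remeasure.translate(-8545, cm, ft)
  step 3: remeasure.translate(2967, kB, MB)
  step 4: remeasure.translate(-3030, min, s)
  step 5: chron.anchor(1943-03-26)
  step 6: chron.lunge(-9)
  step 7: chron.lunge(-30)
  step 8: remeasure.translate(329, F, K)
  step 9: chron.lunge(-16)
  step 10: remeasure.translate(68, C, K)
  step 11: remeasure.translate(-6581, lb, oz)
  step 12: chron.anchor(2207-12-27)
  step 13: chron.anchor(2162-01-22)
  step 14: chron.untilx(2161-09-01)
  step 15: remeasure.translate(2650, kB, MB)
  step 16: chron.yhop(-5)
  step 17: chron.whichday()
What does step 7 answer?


Now I run translate with v='9248', u_from='MiB', u_to='KiB', — result: 9469952.
Next I call translate with v='-8545', u_from='cm', u_to='ft', yielding -213625/762.
I run translate with v='2967', u_from='kB', u_to='MB', and see 2967/1000.
Invoking translate with v='-3030', u_from='min', u_to='s', which returns -181800.
I try anchor with d='1943-03-26': 1943-03-26.
Using lunge with n='-9', giving 1942-06-26.
I run lunge with n='-30', and observe 1939-12-26.
Now I run translate with v='329', u_from='F', u_to='K', yielding 8763/20.
I call lunge with n='-16', → 1938-08-26.
Next I call translate with v='68', u_from='C', u_to='K', — result: 6823/20.
Next I call translate with v='-6581', u_from='lb', u_to='oz', yielding -105296.
Then anchor with d='2207-12-27', and observe 2207-12-27.
Calling anchor with d='2162-01-22', yielding 2162-01-22.
Next I call untilx with d='2161-09-01', → -143.
Now I run translate with v='2650', u_from='kB', u_to='MB', and see 53/20.
Then yhop with n='-5', which returns 2157-01-22.
I try whichday(): Saturday.

Answer: 1939-12-26


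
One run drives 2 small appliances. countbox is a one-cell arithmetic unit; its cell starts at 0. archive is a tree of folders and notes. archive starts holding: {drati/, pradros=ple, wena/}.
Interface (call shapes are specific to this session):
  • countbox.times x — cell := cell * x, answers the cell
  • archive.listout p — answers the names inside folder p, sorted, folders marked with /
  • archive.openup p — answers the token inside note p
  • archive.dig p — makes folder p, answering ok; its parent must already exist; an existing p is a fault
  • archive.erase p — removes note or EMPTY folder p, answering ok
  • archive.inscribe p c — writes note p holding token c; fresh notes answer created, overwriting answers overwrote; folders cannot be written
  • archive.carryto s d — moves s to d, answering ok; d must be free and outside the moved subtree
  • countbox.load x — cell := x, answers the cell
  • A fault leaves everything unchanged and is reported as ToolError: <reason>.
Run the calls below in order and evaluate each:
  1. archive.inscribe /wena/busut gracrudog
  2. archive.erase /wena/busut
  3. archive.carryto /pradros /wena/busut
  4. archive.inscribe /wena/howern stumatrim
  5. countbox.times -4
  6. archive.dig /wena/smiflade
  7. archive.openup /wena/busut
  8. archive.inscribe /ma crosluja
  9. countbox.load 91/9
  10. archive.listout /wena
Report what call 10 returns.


~$ archive.inscribe p: /wena/busut c: gracrudog
= created
~$ archive.erase p: /wena/busut
= ok
~$ archive.carryto s: /pradros d: /wena/busut
= ok
~$ archive.inscribe p: /wena/howern c: stumatrim
= created
~$ countbox.times x: -4
= 0
~$ archive.dig p: /wena/smiflade
= ok
~$ archive.openup p: /wena/busut
= ple
~$ archive.inscribe p: /ma c: crosluja
= created
~$ countbox.load x: 91/9
= 91/9
~$ archive.listout p: /wena
= [busut, howern, smiflade/]

Answer: [busut, howern, smiflade/]


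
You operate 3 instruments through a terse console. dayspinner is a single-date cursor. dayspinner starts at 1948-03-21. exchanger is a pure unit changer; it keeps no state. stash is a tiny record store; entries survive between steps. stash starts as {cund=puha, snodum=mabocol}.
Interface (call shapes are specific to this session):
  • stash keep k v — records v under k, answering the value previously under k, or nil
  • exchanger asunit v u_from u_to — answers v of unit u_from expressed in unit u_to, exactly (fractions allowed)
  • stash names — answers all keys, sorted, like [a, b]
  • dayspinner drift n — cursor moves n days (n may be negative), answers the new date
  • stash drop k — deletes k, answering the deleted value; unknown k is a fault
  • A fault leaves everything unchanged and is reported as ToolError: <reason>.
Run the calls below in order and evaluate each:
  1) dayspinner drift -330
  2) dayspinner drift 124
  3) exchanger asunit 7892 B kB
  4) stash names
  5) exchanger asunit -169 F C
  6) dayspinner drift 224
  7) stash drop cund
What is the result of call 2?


Do: dayspinner drift[n: -330]
See: 1947-04-26
Do: dayspinner drift[n: 124]
See: 1947-08-28
Do: exchanger asunit[v: 7892; u_from: B; u_to: kB]
See: 1973/250
Do: stash names[]
See: [cund, snodum]
Do: exchanger asunit[v: -169; u_from: F; u_to: C]
See: -335/3
Do: dayspinner drift[n: 224]
See: 1948-04-08
Do: stash drop[k: cund]
See: puha

Answer: 1947-08-28


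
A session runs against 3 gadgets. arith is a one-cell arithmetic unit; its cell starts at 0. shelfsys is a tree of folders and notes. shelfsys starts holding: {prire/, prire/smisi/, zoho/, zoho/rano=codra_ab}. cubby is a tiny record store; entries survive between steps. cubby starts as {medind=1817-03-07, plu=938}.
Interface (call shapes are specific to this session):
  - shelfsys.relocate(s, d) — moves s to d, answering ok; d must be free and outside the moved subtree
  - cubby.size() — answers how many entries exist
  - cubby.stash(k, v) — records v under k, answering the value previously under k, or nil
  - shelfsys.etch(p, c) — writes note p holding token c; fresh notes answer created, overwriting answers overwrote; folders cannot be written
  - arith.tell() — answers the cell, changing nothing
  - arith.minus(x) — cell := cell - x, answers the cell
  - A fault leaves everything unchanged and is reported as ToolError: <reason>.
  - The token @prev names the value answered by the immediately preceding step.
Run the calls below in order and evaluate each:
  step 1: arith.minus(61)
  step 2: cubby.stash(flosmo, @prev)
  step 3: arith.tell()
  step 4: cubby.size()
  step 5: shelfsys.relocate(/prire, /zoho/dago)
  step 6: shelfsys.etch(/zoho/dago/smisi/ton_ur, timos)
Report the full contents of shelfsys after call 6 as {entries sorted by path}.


Next I call arith.minus using x=61, — result: -61.
I call cubby.stash using k=flosmo, v=@prev, and get nil.
I invoke arith.tell(), → -61.
Invoking cubby.size(), yielding 3.
I try shelfsys.relocate using s=/prire, d=/zoho/dago, — result: ok.
Then shelfsys.etch using p=/zoho/dago/smisi/ton_ur, c=timos, → created.

Answer: {zoho/, zoho/dago/, zoho/dago/smisi/, zoho/dago/smisi/ton_ur=timos, zoho/rano=codra_ab}


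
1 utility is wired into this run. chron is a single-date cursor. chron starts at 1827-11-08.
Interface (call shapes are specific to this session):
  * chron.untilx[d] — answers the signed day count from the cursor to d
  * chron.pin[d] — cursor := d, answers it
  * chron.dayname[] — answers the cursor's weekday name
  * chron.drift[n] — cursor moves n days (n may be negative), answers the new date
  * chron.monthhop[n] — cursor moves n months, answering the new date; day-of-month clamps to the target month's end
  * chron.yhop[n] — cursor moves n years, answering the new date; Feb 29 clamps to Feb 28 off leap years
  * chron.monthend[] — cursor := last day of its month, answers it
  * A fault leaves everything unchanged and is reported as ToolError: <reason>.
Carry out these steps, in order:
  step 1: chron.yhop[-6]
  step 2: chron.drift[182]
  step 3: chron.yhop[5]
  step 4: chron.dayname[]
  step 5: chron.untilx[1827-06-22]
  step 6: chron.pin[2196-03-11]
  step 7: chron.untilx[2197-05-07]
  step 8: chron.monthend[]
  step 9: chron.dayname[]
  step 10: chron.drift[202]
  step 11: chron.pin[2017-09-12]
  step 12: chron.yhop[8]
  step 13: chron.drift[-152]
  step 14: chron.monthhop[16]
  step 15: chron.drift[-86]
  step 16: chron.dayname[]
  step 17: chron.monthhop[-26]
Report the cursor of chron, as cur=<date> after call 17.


I call chron.yhop(n→-6), → 1821-11-08.
Using chron.drift(n→182), and observe 1822-05-09.
I use chron.yhop(n→5), which returns 1827-05-09.
Now I run chron.dayname(), giving Wednesday.
I use chron.untilx(d→1827-06-22), and get 44.
I call chron.pin(d→2196-03-11), yielding 2196-03-11.
I try chron.untilx(d→2197-05-07), which returns 422.
I use chron.monthend, which returns 2196-03-31.
Invoking chron.dayname: Thursday.
Using chron.drift(n→202), — result: 2196-10-19.
Invoking chron.pin(d→2017-09-12), giving 2017-09-12.
I call chron.yhop(n→8), and get 2025-09-12.
Now I run chron.drift(n→-152), and get 2025-04-13.
I use chron.monthhop(n→16), → 2026-08-13.
Next I call chron.drift(n→-86), → 2026-05-19.
Invoking chron.dayname, which returns Tuesday.
Calling chron.monthhop(n→-26), → 2024-03-19.

Answer: cur=2024-03-19


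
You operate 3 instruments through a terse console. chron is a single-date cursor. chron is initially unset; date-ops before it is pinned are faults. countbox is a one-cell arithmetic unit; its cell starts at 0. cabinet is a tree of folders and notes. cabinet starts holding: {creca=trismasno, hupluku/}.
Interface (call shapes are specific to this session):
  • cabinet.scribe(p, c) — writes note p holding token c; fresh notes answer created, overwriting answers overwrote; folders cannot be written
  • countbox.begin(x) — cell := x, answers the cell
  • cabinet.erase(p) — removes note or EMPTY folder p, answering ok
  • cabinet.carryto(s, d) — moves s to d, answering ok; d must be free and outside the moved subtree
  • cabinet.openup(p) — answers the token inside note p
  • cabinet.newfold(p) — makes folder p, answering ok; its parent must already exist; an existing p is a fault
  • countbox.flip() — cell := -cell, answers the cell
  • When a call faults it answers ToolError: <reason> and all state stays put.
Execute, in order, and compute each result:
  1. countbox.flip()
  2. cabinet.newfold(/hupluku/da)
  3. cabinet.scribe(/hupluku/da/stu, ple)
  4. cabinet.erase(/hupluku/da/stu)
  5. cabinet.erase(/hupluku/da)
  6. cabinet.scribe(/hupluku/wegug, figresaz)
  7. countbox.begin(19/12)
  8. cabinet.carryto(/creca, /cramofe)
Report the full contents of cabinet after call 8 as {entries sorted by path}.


Answer: {cramofe=trismasno, hupluku/, hupluku/wegug=figresaz}

Derivation:
[in] countbox.flip
[out] 0
[in] cabinet.newfold /hupluku/da
[out] ok
[in] cabinet.scribe /hupluku/da/stu ple
[out] created
[in] cabinet.erase /hupluku/da/stu
[out] ok
[in] cabinet.erase /hupluku/da
[out] ok
[in] cabinet.scribe /hupluku/wegug figresaz
[out] created
[in] countbox.begin 19/12
[out] 19/12
[in] cabinet.carryto /creca /cramofe
[out] ok


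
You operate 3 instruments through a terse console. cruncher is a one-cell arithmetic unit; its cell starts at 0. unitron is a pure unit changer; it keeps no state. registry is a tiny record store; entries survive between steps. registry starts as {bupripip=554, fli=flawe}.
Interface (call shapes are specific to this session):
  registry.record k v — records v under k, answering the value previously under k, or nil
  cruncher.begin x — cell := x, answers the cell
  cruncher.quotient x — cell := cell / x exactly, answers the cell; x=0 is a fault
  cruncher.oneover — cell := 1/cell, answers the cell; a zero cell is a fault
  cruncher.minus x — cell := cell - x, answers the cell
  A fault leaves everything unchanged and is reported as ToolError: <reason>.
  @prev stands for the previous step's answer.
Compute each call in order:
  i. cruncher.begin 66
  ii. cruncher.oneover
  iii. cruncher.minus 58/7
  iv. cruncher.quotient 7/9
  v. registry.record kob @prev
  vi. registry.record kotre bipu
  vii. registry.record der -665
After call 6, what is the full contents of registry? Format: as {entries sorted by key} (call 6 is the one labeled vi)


Answer: {bupripip=554, fli=flawe, kob=-11463/1078, kotre=bipu}

Derivation:
Do: cruncher.begin[x→66]
See: 66
Do: cruncher.oneover[]
See: 1/66
Do: cruncher.minus[x→58/7]
See: -3821/462
Do: cruncher.quotient[x→7/9]
See: -11463/1078
Do: registry.record[k→kob; v→@prev]
See: nil
Do: registry.record[k→kotre; v→bipu]
See: nil
Do: registry.record[k→der; v→-665]
See: nil


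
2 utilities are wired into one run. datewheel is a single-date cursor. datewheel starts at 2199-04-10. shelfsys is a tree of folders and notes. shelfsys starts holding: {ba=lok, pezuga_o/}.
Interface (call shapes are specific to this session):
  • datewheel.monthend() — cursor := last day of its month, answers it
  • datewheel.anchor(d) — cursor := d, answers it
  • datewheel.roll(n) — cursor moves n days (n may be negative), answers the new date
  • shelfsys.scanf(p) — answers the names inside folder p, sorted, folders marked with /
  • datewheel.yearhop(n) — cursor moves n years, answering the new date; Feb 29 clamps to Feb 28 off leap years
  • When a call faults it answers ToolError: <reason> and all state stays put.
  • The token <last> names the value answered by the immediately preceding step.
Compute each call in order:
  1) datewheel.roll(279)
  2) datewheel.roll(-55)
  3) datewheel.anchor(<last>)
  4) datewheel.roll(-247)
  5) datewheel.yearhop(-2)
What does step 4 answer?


$ roll 279
= 2200-01-14
$ roll -55
= 2199-11-20
$ anchor <last>
= 2199-11-20
$ roll -247
= 2199-03-18
$ yearhop -2
= 2197-03-18

Answer: 2199-03-18


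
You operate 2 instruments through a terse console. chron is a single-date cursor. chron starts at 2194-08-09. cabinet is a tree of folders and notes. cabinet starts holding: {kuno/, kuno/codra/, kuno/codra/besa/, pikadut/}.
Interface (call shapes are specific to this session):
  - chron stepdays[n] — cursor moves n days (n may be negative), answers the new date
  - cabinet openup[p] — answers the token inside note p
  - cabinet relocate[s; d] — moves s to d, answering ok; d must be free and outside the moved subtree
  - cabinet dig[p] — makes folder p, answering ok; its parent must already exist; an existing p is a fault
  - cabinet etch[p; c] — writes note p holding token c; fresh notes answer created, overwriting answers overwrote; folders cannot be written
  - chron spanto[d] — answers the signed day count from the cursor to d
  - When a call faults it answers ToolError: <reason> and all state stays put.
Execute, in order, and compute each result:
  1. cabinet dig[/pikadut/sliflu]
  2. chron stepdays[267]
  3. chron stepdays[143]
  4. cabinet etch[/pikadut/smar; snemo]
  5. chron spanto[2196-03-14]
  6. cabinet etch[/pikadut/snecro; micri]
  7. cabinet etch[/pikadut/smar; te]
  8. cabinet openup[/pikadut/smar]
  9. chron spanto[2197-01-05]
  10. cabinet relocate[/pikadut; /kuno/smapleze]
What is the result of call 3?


Do: cabinet dig[p=/pikadut/sliflu]
See: ok
Do: chron stepdays[n=267]
See: 2195-05-03
Do: chron stepdays[n=143]
See: 2195-09-23
Do: cabinet etch[p=/pikadut/smar; c=snemo]
See: created
Do: chron spanto[d=2196-03-14]
See: 173
Do: cabinet etch[p=/pikadut/snecro; c=micri]
See: created
Do: cabinet etch[p=/pikadut/smar; c=te]
See: overwrote
Do: cabinet openup[p=/pikadut/smar]
See: te
Do: chron spanto[d=2197-01-05]
See: 470
Do: cabinet relocate[s=/pikadut; d=/kuno/smapleze]
See: ok

Answer: 2195-09-23


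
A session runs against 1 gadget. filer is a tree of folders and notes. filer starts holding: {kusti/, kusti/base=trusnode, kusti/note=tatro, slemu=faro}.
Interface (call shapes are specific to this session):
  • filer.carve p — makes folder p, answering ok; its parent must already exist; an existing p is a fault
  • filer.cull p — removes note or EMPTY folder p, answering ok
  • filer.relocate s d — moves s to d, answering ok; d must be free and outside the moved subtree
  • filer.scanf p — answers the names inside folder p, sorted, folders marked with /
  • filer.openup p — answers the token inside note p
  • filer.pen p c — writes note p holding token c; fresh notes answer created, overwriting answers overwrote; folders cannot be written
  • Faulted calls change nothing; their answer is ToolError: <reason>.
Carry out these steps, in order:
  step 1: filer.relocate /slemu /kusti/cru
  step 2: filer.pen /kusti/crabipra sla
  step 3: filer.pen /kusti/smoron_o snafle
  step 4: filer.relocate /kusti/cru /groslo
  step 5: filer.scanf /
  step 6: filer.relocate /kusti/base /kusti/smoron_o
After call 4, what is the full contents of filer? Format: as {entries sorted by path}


Answer: {groslo=faro, kusti/, kusti/base=trusnode, kusti/crabipra=sla, kusti/note=tatro, kusti/smoron_o=snafle}

Derivation:
I use filer.relocate using s: /slemu, d: /kusti/cru, and get ok.
Using filer.pen using p: /kusti/crabipra, c: sla, giving created.
Calling filer.pen using p: /kusti/smoron_o, c: snafle, → created.
I try filer.relocate using s: /kusti/cru, d: /groslo, → ok.
Now I run filer.scanf using p: /, and see [groslo, kusti/].
I run filer.relocate using s: /kusti/base, d: /kusti/smoron_o, which returns ToolError: exists.
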